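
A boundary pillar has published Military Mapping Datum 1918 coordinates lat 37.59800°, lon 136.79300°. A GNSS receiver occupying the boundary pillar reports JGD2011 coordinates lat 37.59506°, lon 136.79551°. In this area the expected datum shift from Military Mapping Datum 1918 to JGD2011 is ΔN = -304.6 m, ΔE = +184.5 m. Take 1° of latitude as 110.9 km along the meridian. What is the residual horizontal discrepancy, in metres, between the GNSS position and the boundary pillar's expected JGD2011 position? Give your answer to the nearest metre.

Observed coordinate differences: Δφ = -0.00294°, Δλ = +0.00251°.
Converting to metres (1° lat = 110900 m, cos φ = 0.792311): observed ΔN = -326.0 m, observed ΔE = 220.5 m.
Subtracting the expected shift leaves a residual of -326.0 − (-304.6) = -21.4 m north and 220.5 − (184.5) = 36.0 m east.
Residual distance = √((-21.4)² + 36.0²) = 41.9 m.

42 m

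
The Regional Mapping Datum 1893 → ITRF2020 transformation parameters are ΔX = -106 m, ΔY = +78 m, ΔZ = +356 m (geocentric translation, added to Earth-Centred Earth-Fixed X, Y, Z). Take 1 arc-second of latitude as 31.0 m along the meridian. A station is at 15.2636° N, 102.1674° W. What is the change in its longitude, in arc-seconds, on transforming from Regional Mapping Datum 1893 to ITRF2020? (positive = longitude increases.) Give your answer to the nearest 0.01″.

sin φ = 0.263260, cos φ = 0.964725, sin λ = -0.977536, cos λ = -0.210769.
East component: ΔE = −sin λ·ΔX + cos λ·ΔY = −(-0.977536)(-106) + (-0.210769)(78) = -120.06 m.
1° of latitude spans 3600 × 31.00 = 111600 m; at latitude φ, 1° of longitude spans that × cos φ = 107663.3 m, so Δλ = -120.06 / 107663.3 × 3600 = -4.014″.

Δλ = -4.01″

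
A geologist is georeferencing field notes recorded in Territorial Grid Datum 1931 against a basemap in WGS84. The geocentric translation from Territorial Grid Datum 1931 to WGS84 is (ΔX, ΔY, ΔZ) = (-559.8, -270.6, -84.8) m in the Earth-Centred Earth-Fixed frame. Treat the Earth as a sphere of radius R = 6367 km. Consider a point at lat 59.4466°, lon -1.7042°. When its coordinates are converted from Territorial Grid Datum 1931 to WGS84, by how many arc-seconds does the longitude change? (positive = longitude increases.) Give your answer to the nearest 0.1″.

Δλ = -18.3″

sin φ = 0.861156, cos φ = 0.508341, sin λ = -0.029740, cos λ = 0.999558.
East component: ΔE = −sin λ·ΔX + cos λ·ΔY = −(-0.029740)(-559.8) + (0.999558)(-270.6) = -287.13 m.
1° of latitude spans πR/180 = 111125 m; at latitude φ, 1° of longitude spans that × cos φ = 56489.5 m, so Δλ = -287.13 / 56489.5 × 3600 = -18.298″.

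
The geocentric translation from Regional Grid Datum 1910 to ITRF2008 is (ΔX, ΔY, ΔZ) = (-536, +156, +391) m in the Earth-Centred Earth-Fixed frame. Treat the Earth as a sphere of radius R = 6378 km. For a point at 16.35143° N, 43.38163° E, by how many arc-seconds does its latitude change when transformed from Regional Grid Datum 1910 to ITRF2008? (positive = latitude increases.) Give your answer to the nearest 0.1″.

Δφ = 14.7″

sin φ = 0.281528, cos φ = 0.959553, sin λ = 0.686855, cos λ = 0.726795.
North component: ΔN = −sin φ cos λ·ΔX − sin φ sin λ·ΔY + cos φ·ΔZ = −(0.281528)(0.726795)(-536) − (0.281528)(0.686855)(156) + (0.959553)(391) = 454.69 m.
1° of latitude spans πR/180 = 111317 m, so Δφ = 454.69 / 111317 × 3600 = 14.705″.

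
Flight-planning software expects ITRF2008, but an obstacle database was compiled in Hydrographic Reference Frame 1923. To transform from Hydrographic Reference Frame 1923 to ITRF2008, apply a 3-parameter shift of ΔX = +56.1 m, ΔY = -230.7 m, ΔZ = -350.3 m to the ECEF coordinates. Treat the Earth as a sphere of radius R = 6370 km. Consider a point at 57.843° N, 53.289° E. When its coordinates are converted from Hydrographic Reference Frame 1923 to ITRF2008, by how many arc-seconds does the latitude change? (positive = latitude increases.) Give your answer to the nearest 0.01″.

Δφ = -1.89″

sin φ = 0.846593, cos φ = 0.532241, sin λ = 0.801661, cos λ = 0.597779.
North component: ΔN = −sin φ cos λ·ΔX − sin φ sin λ·ΔY + cos φ·ΔZ = −(0.846593)(0.597779)(56.1) − (0.846593)(0.801661)(-230.7) + (0.532241)(-350.3) = -58.26 m.
1° of latitude spans πR/180 = 111177 m, so Δφ = -58.26 / 111177 × 3600 = -1.887″.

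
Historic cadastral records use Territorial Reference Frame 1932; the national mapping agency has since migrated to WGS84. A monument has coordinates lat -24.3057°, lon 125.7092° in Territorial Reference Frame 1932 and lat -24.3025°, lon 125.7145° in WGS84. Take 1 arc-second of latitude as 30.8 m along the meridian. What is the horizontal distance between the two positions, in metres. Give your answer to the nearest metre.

642 m

Δφ = -24.3025° − -24.3057° = +0.0032°; Δλ = 125.7145° − 125.7092° = +0.0053°.
1° of latitude = 3600 × 30.80 = 110880 m.
ΔN = Δφ × 110880 = 354.8 m; ΔE = Δλ × 110880 × cos(-24.3057°) = +0.0053 × 110880 × 0.911362 = 535.6 m.
Distance = √(ΔE² + ΔN²) = √(535.6² + 354.8²) = 642.4 m.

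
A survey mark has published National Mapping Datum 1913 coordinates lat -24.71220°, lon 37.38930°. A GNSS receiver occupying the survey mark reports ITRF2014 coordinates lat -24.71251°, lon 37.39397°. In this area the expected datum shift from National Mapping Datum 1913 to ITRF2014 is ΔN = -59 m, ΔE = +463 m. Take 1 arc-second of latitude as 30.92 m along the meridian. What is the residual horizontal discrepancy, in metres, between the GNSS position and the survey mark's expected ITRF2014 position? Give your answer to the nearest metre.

Observed coordinate differences: Δφ = -0.00031°, Δλ = +0.00467°.
Converting to metres (1° lat = 111312 m, cos φ = 0.908419): observed ΔN = -34.5 m, observed ΔE = 472.2 m.
Subtracting the expected shift leaves a residual of -34.5 − (-59) = 24.5 m north and 472.2 − (463) = 9.2 m east.
Residual distance = √(24.5² + 9.2²) = 26.2 m.

26 m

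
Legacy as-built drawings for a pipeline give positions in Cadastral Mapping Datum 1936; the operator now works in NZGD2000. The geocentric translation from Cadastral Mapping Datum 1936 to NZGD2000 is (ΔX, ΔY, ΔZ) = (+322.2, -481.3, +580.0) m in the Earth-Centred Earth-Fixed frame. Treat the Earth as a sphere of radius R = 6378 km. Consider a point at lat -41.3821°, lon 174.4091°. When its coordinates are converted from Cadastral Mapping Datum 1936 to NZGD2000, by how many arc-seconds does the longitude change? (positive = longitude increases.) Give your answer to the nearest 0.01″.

Δλ = 19.29″

sin φ = -0.661077, cos φ = 0.750318, sin λ = 0.097425, cos λ = -0.995243.
East component: ΔE = −sin λ·ΔX + cos λ·ΔY = −(0.097425)(322.2) + (-0.995243)(-481.3) = 447.62 m.
1° of latitude spans πR/180 = 111317 m; at latitude φ, 1° of longitude spans that × cos φ = 83523.2 m, so Δλ = 447.62 / 83523.2 × 3600 = 19.293″.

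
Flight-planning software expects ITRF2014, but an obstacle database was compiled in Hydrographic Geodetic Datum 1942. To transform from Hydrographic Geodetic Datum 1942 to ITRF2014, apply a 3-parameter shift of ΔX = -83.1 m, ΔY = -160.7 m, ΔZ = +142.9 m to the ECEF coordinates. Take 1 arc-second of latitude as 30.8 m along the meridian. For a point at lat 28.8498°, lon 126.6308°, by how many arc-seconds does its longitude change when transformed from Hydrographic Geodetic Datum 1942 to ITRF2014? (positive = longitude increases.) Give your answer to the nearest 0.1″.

sin φ = 0.482515, cos φ = 0.875888, sin λ = 0.802497, cos λ = -0.596656.
East component: ΔE = −sin λ·ΔX + cos λ·ΔY = −(0.802497)(-83.1) + (-0.596656)(-160.7) = 162.57 m.
1° of latitude spans 3600 × 30.80 = 110880 m; at latitude φ, 1° of longitude spans that × cos φ = 97118.4 m, so Δλ = 162.57 / 97118.4 × 3600 = 6.026″.

Δλ = 6.0″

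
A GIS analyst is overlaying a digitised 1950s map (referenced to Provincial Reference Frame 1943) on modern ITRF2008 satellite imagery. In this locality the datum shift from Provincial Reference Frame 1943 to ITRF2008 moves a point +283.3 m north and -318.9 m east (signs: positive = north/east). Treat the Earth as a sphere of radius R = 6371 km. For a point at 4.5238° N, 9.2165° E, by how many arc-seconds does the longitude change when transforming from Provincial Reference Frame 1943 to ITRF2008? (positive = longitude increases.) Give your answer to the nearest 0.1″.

Δλ = -10.4″

At latitude 4.5238°, cos φ = 0.996885.
One radian of longitude at latitude φ spans R cos φ, so Δλ = ΔE / (R cos φ) = -318.9 / (6371000 × 0.996885) = -5.0211e-05 rad = -10.357″.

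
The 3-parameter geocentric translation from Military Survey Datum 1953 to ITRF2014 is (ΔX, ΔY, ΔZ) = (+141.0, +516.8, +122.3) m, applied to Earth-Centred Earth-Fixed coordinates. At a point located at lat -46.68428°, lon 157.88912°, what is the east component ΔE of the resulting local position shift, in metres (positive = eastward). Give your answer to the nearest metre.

At φ = -46.68428°, λ = 157.88912°: sin φ = -0.727585, cos φ = 0.686018, sin λ = 0.376400, cos λ = -0.926457.
ΔE = −sin λ·ΔX + cos λ·ΔY = −(0.376400)·(141.0) + (-0.926457)·(516.8) = -531.87 m.

ΔE = -532 m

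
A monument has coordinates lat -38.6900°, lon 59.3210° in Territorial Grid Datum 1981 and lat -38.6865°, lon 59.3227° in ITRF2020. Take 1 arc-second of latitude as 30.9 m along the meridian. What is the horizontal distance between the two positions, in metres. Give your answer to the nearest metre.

416 m

Δφ = -38.6865° − -38.6900° = +0.0035°; Δλ = 59.3227° − 59.3210° = +0.0017°.
1° of latitude = 3600 × 30.90 = 111240 m.
ΔN = Δφ × 111240 = 389.3 m; ΔE = Δλ × 111240 × cos(-38.6900°) = +0.0017 × 111240 × 0.780540 = 147.6 m.
Distance = √(ΔE² + ΔN²) = √(147.6² + 389.3²) = 416.4 m.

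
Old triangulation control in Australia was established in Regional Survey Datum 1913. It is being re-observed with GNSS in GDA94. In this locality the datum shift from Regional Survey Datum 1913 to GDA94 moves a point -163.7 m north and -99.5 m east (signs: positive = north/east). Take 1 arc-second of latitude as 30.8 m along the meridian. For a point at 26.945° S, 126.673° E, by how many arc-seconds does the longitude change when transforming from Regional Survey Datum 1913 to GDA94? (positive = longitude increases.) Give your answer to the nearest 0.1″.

Δλ = -3.6″

At latitude -26.945°, cos φ = 0.891442.
1″ of longitude at this latitude = 30.80 × cos φ = 27.4564 m, so Δλ = -99.5 / 27.4564 = -3.624″.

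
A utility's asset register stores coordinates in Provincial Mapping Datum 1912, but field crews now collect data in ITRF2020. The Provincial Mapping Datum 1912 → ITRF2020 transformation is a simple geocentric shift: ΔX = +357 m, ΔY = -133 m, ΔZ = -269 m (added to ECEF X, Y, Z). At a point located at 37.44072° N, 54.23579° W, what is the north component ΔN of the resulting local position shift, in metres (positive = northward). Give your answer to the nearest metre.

ΔN = -406 m

The local north axis is (−sin φ cos λ, −sin φ sin λ, cos φ), giving ΔN = -126.846 − 65.609 − 213.581 = -406.04 m.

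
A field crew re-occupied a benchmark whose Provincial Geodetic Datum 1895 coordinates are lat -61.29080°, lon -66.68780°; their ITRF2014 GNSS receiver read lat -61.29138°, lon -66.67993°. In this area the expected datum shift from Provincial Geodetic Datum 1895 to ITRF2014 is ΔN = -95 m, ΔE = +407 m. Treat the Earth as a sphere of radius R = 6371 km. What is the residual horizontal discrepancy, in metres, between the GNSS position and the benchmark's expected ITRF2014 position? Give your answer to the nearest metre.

33 m

Observed coordinate differences: Δφ = -0.00058°, Δλ = +0.00787°.
Converting to metres (1° lat = 111195 m, cos φ = 0.480364): observed ΔN = -64.5 m, observed ΔE = 420.4 m.
Subtracting the expected shift leaves a residual of -64.5 − (-95) = 30.5 m north and 420.4 − (407) = 13.4 m east.
Residual distance = √(30.5² + 13.4²) = 33.3 m.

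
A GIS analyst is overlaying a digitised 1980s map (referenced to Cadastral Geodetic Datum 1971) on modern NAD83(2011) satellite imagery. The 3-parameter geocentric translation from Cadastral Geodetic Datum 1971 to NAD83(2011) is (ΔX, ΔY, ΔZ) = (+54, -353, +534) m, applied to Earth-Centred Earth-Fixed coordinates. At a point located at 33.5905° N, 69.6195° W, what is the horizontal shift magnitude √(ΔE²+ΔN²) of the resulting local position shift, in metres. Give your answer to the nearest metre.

262 m

At φ = 33.5905°, λ = -69.6195°: sin φ = 0.553253, cos φ = 0.833013, sin λ = -0.937401, cos λ = 0.348253.
ΔE = −sin λ·ΔX + cos λ·ΔY = −(-0.937401)·(54) + (0.348253)·(-353) = -72.31 m.
ΔN = −sin φ cos λ·ΔX − sin φ sin λ·ΔY + cos φ·ΔZ = −(0.553253)(0.348253)(54) − (0.553253)(-0.937401)(-353) + (0.833013)(534) = 251.35 m.
Horizontal magnitude = √(ΔE² + ΔN²) = √((-72.31)² + 251.35²) = 261.55 m.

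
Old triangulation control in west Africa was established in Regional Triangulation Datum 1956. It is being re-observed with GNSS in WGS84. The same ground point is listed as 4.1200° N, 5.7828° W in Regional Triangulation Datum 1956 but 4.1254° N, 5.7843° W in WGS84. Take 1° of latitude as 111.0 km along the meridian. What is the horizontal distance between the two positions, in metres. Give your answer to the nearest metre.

Δφ = 4.1254° − 4.1200° = +0.0054°; Δλ = -5.7843° − -5.7828° = -0.0015°.
ΔN = Δφ × 111000 = 599.4 m; ΔE = Δλ × 111000 × cos(4.1200°) = -0.0015 × 111000 × 0.997416 = -166.1 m.
Distance = √(ΔE² + ΔN²) = √((-166.1)² + 599.4²) = 622.0 m.

622 m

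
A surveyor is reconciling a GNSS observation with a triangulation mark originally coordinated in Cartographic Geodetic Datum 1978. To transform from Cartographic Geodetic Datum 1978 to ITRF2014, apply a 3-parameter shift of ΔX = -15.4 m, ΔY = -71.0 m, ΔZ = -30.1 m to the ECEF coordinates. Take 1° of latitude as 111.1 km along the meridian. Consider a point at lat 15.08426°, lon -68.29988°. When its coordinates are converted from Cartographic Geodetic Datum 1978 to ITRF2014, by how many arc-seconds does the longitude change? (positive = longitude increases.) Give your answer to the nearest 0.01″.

Δλ = -1.36″

sin φ = 0.260239, cos φ = 0.965544, sin λ = -0.929132, cos λ = 0.369749.
East component: ΔE = −sin λ·ΔX + cos λ·ΔY = −(-0.929132)(-15.4) + (0.369749)(-71.0) = -40.56 m.
1° of latitude spans 111100 m; at latitude φ, 1° of longitude spans that × cos φ = 107272.0 m, so Δλ = -40.56 / 107272.0 × 3600 = -1.361″.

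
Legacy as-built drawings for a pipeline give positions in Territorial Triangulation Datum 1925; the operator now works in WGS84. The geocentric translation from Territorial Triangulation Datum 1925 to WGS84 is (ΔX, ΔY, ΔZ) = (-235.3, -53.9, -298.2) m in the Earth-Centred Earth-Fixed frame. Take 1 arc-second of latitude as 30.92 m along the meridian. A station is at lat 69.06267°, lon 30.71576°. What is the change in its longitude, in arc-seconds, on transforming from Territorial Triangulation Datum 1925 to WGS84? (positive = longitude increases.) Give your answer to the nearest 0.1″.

sin φ = 0.933972, cos φ = 0.357347, sin λ = 0.510779, cos λ = 0.859712.
East component: ΔE = −sin λ·ΔX + cos λ·ΔY = −(0.510779)(-235.3) + (0.859712)(-53.9) = 73.85 m.
1° of latitude spans 3600 × 30.92 = 111312 m; at latitude φ, 1° of longitude spans that × cos φ = 39777.0 m, so Δλ = 73.85 / 39777.0 × 3600 = 6.684″.

Δλ = 6.7″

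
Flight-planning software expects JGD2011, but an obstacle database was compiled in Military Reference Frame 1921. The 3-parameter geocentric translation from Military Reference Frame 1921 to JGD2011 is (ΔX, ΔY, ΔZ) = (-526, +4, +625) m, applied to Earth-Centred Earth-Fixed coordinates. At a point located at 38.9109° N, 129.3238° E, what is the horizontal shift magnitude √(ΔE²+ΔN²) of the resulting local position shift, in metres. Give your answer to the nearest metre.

489 m

The local east axis at (φ, λ) is (−sin λ, cos λ, 0), so ΔE = −sin(129.3238°)·(-526) + cos(129.3238°)·4 = 404.37 m.
The local north axis is (−sin φ cos λ, −sin φ sin λ, cos φ), giving ΔN = -209.367 − 1.944 + 486.327 = 275.02 m.
Horizontal magnitude = √(ΔE² + ΔN²) = √(404.37² + 275.02²) = 489.03 m.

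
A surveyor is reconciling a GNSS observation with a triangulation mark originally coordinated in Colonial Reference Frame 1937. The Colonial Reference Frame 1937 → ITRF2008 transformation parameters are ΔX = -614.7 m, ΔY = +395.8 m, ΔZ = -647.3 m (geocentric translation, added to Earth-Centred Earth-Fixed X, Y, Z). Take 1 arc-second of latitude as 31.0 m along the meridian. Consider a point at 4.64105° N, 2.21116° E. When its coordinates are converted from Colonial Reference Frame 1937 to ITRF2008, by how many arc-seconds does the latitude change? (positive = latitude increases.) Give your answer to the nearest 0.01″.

Δφ = -19.25″

sin φ = 0.080913, cos φ = 0.996721, sin λ = 0.038582, cos λ = 0.999255.
North component: ΔN = −sin φ cos λ·ΔX − sin φ sin λ·ΔY + cos φ·ΔZ = −(0.080913)(0.999255)(-614.7) − (0.080913)(0.038582)(395.8) + (0.996721)(-647.3) = -596.71 m.
1° of latitude spans 3600 × 31.00 = 111600 m, so Δφ = -596.71 / 111600 × 3600 = -19.249″.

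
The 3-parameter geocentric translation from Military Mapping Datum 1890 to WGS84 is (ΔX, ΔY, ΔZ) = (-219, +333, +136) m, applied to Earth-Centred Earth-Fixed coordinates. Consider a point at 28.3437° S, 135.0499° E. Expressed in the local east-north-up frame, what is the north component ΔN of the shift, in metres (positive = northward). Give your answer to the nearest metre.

ΔN = 305 m

The local north axis is (−sin φ cos λ, −sin φ sin λ, cos φ), giving ΔN = 73.584 + 111.693 + 119.696 = 304.97 m.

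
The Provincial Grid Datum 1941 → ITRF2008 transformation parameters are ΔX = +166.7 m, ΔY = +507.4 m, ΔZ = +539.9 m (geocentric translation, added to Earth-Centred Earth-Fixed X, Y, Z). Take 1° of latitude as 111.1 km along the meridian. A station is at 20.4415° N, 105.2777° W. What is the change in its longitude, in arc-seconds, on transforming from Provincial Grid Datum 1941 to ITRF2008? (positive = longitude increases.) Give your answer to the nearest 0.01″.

sin φ = 0.349251, cos φ = 0.937029, sin λ = -0.964660, cos λ = -0.263498.
East component: ΔE = −sin λ·ΔX + cos λ·ΔY = −(-0.964660)(166.7) + (-0.263498)(507.4) = 27.11 m.
1° of latitude spans 111100 m; at latitude φ, 1° of longitude spans that × cos φ = 104104.0 m, so Δλ = 27.11 / 104104.0 × 3600 = 0.937″.

Δλ = 0.94″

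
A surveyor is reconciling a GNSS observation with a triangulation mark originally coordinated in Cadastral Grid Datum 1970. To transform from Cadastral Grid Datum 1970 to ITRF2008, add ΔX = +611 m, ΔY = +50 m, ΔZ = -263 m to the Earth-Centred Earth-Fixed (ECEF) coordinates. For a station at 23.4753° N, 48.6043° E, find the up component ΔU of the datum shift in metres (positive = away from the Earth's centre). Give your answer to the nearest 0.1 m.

ΔU = 300.2 m

The local up (radial) axis is (cos φ cos λ, cos φ sin λ, sin φ), giving ΔU = 370.587 + 34.404 − 104.767 = 300.22 m.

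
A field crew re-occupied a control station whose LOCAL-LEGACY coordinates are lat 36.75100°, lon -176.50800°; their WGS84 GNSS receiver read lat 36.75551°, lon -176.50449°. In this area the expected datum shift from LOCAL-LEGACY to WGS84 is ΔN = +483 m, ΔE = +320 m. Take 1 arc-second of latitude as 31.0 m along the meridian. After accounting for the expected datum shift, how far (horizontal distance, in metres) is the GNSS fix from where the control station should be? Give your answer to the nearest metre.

Observed coordinate differences: Δφ = +0.00451°, Δλ = +0.00351°.
Converting to metres (1° lat = 111600 m, cos φ = 0.801243): observed ΔN = 503.3 m, observed ΔE = 313.9 m.
Subtracting the expected shift leaves a residual of 503.3 − (483) = 20.3 m north and 313.9 − (320) = -6.1 m east.
Residual distance = √(20.3² + (-6.1)²) = 21.2 m.

21 m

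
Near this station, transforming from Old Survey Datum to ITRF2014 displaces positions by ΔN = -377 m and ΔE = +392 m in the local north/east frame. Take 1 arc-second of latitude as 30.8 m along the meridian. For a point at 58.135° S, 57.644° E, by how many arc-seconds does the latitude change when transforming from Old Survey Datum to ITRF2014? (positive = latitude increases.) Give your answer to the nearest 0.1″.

1″ of latitude = 30.80 m, so Δφ = -377.0 / 30.80 = -12.240″.

Δφ = -12.2″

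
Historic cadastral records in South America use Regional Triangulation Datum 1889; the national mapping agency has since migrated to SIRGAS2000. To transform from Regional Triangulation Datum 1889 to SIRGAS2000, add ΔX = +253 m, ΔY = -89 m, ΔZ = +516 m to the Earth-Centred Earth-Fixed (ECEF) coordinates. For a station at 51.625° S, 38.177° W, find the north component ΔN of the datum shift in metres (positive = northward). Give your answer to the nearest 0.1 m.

ΔN = 519.4 m

The local north axis is (−sin φ cos λ, −sin φ sin λ, cos φ), giving ΔN = 155.918 + 43.126 + 320.336 = 519.38 m.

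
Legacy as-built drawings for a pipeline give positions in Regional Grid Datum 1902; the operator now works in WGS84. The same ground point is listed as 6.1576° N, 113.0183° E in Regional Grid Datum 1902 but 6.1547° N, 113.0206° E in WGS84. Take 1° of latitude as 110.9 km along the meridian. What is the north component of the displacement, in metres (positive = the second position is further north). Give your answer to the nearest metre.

Δφ = 6.1547° − 6.1576° = -0.0029°; Δλ = 113.0206° − 113.0183° = +0.0023°.
ΔN = Δφ × 110900 = -321.6 m; ΔE = Δλ × 110900 × cos(6.1576°) = +0.0023 × 110900 × 0.994231 = 253.6 m.

ΔN = -322 m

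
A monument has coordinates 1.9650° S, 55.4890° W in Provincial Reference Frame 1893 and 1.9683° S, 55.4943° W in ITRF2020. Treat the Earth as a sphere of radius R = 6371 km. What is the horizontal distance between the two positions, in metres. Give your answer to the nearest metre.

Δφ = -1.9683° − -1.9650° = -0.0033°; Δλ = -55.4943° − -55.4890° = -0.0053°.
1° along a meridian = πR/180 = 111195 m.
ΔN = Δφ × 111195 = -366.9 m; ΔE = Δλ × 111195 × cos(-1.9650°) = -0.0053 × 111195 × 0.999412 = -589.0 m.
Distance = √(ΔE² + ΔN²) = √((-589.0)² + (-366.9)²) = 693.9 m.

694 m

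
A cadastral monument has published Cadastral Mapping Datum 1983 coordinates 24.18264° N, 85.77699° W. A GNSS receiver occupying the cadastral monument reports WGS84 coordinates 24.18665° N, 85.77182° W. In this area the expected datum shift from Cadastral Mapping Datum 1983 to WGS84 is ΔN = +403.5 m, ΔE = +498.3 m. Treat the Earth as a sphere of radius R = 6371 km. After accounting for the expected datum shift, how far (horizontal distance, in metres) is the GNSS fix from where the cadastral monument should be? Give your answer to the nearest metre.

50 m

Observed coordinate differences: Δφ = +0.00401°, Δλ = +0.00517°.
Converting to metres (1° lat = 111195 m, cos φ = 0.912244): observed ΔN = 445.9 m, observed ΔE = 524.4 m.
Subtracting the expected shift leaves a residual of 445.9 − (403.5) = 42.4 m north and 524.4 − (498.3) = 26.1 m east.
Residual distance = √(42.4² + 26.1²) = 49.8 m.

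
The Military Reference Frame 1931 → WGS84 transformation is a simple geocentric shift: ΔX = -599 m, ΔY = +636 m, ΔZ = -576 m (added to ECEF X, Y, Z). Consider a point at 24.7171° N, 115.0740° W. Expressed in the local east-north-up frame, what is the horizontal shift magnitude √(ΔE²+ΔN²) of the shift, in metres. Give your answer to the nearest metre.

900 m

At φ = 24.7171°, λ = -115.0740°: sin φ = 0.418138, cos φ = 0.908383, sin λ = -0.905761, cos λ = -0.423788.
ΔE = −sin λ·ΔX + cos λ·ΔY = −(-0.905761)·(-599) + (-0.423788)·(636) = -812.08 m.
ΔN = −sin φ cos λ·ΔX − sin φ sin λ·ΔY + cos φ·ΔZ = −(0.418138)(-0.423788)(-599) − (0.418138)(-0.905761)(636) + (0.908383)(-576) = -388.50 m.
Horizontal magnitude = √(ΔE² + ΔN²) = √((-812.08)² + (-388.50)²) = 900.23 m.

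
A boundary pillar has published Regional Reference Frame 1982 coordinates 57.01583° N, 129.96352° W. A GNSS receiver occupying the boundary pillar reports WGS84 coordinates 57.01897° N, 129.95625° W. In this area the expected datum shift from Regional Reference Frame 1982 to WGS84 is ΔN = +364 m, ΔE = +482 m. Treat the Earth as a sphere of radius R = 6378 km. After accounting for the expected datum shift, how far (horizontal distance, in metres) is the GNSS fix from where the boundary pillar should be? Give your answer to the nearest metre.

44 m

Observed coordinate differences: Δφ = +0.00314°, Δλ = +0.00727°.
Converting to metres (1° lat = 111317 m, cos φ = 0.544407): observed ΔN = 349.5 m, observed ΔE = 440.6 m.
Subtracting the expected shift leaves a residual of 349.5 − (364) = -14.5 m north and 440.6 − (482) = -41.4 m east.
Residual distance = √((-14.5)² + (-41.4)²) = 43.9 m.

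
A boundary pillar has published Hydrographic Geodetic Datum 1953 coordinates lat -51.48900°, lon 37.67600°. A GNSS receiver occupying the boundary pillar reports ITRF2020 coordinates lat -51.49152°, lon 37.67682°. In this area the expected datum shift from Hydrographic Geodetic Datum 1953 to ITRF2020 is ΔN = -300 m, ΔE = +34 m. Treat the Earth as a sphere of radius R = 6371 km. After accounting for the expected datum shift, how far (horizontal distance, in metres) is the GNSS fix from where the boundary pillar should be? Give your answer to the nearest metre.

30 m

Observed coordinate differences: Δφ = -0.00252°, Δλ = +0.00082°.
Converting to metres (1° lat = 111195 m, cos φ = 0.622665): observed ΔN = -280.2 m, observed ΔE = 56.8 m.
Subtracting the expected shift leaves a residual of -280.2 − (-300) = 19.8 m north and 56.8 − (34) = 22.8 m east.
Residual distance = √(19.8² + 22.8²) = 30.2 m.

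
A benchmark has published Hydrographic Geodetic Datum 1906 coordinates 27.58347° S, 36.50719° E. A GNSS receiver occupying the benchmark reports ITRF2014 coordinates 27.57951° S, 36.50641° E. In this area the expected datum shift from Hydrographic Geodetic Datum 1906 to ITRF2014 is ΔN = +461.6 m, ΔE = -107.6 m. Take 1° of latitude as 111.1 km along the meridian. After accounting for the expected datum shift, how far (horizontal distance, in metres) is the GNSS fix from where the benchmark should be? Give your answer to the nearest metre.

38 m

Observed coordinate differences: Δφ = +0.00396°, Δλ = -0.00078°.
Converting to metres (1° lat = 111100 m, cos φ = 0.886337): observed ΔN = 440.0 m, observed ΔE = -76.8 m.
Subtracting the expected shift leaves a residual of 440.0 − (461.6) = -21.6 m north and -76.8 − (-107.6) = 30.8 m east.
Residual distance = √((-21.6)² + 30.8²) = 37.6 m.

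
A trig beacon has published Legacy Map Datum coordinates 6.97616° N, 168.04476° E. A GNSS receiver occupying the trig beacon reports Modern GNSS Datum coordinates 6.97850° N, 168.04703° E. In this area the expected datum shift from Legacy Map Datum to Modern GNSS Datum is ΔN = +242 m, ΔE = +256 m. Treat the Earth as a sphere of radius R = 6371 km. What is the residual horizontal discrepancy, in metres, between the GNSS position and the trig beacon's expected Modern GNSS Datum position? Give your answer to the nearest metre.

19 m

Observed coordinate differences: Δφ = +0.00234°, Δλ = +0.00227°.
Converting to metres (1° lat = 111195 m, cos φ = 0.992597): observed ΔN = 260.2 m, observed ΔE = 250.5 m.
Subtracting the expected shift leaves a residual of 260.2 − (242) = 18.2 m north and 250.5 − (256) = -5.5 m east.
Residual distance = √(18.2² + (-5.5)²) = 19.0 m.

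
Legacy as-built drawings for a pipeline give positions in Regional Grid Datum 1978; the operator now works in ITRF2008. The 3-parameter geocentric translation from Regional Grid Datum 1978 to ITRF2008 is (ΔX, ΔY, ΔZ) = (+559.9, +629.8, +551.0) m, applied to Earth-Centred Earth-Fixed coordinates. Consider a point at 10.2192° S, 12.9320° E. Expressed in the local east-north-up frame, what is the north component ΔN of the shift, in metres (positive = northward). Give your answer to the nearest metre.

The local north axis is (−sin φ cos λ, −sin φ sin λ, cos φ), giving ΔN = 96.815 + 25.006 + 542.259 = 664.08 m.

ΔN = 664 m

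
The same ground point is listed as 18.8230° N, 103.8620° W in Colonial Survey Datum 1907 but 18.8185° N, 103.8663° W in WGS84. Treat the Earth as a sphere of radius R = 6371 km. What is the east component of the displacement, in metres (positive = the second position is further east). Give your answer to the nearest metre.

ΔE = -453 m

Δφ = 18.8185° − 18.8230° = -0.0045°; Δλ = -103.8663° − -103.8620° = -0.0043°.
1° along a meridian = πR/180 = 111195 m.
ΔN = Δφ × 111195 = -500.4 m; ΔE = Δλ × 111195 × cos(18.8230°) = -0.0043 × 111195 × 0.946520 = -452.6 m.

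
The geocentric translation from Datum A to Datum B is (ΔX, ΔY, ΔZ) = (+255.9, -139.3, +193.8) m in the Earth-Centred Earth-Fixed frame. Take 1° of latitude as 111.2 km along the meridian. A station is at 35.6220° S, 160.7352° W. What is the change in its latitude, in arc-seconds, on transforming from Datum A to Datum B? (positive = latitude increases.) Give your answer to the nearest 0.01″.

sin φ = -0.582435, cos φ = 0.812877, sin λ = -0.329935, cos λ = -0.944004.
North component: ΔN = −sin φ cos λ·ΔX − sin φ sin λ·ΔY + cos φ·ΔZ = −(-0.582435)(-0.944004)(255.9) − (-0.582435)(-0.329935)(-139.3) + (0.812877)(193.8) = 43.61 m.
1° of latitude spans 111200 m, so Δφ = 43.61 / 111200 × 3600 = 1.412″.

Δφ = 1.41″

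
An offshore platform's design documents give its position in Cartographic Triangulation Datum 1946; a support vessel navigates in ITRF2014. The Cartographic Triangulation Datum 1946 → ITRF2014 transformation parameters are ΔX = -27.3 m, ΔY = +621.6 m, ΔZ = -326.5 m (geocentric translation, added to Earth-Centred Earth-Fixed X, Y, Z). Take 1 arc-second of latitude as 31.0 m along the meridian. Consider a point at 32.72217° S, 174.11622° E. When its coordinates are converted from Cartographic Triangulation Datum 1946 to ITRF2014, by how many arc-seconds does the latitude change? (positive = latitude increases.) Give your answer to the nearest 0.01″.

sin φ = -0.540566, cos φ = 0.841302, sin λ = 0.102511, cos λ = -0.994732.
North component: ΔN = −sin φ cos λ·ΔX − sin φ sin λ·ΔY + cos φ·ΔZ = −(-0.540566)(-0.994732)(-27.3) − (-0.540566)(0.102511)(621.6) + (0.841302)(-326.5) = -225.56 m.
1° of latitude spans 3600 × 31.00 = 111600 m, so Δφ = -225.56 / 111600 × 3600 = -7.276″.

Δφ = -7.28″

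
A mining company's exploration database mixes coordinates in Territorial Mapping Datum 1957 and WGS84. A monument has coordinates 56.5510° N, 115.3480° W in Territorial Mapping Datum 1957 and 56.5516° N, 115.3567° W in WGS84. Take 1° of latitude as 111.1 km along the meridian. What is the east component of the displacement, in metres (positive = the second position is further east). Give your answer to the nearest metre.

Δφ = 56.5516° − 56.5510° = +0.0006°; Δλ = -115.3567° − -115.3480° = -0.0087°.
ΔN = Δφ × 111100 = 66.7 m; ΔE = Δλ × 111100 × cos(56.5510°) = -0.0087 × 111100 × 0.551195 = -532.8 m.

ΔE = -533 m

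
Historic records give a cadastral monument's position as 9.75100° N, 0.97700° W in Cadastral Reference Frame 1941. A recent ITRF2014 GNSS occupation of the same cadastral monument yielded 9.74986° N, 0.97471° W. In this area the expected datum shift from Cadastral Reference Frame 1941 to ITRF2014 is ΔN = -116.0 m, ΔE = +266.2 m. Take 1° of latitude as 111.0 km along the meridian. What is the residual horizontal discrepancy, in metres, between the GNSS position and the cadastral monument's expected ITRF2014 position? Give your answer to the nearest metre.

Observed coordinate differences: Δφ = -0.00114°, Δλ = +0.00229°.
Converting to metres (1° lat = 111000 m, cos φ = 0.985553): observed ΔN = -126.5 m, observed ΔE = 250.5 m.
Subtracting the expected shift leaves a residual of -126.5 − (-116.0) = -10.5 m north and 250.5 − (266.2) = -15.7 m east.
Residual distance = √((-10.5)² + (-15.7)²) = 18.9 m.

19 m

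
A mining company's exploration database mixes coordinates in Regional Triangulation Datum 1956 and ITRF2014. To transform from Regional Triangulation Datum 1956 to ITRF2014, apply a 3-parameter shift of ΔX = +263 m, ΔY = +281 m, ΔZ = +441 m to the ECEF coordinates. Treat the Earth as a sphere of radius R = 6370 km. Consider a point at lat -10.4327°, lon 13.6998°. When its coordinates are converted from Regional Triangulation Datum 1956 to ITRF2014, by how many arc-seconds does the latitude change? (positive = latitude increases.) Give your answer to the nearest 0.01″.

sin φ = -0.181080, cos φ = 0.983468, sin λ = 0.236835, cos λ = 0.971550.
North component: ΔN = −sin φ cos λ·ΔX − sin φ sin λ·ΔY + cos φ·ΔZ = −(-0.181080)(0.971550)(263) − (-0.181080)(0.236835)(281) + (0.983468)(441) = 492.03 m.
1° of latitude spans πR/180 = 111177 m, so Δφ = 492.03 / 111177 × 3600 = 15.932″.

Δφ = 15.93″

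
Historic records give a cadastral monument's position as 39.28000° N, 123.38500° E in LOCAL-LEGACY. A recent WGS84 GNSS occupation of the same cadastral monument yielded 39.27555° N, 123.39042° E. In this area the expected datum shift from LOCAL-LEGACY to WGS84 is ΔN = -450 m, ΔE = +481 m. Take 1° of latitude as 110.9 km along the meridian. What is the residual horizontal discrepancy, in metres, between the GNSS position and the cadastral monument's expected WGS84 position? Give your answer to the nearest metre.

46 m

Observed coordinate differences: Δφ = -0.00445°, Δλ = +0.00542°.
Converting to metres (1° lat = 110900 m, cos φ = 0.774061): observed ΔN = -493.5 m, observed ΔE = 465.3 m.
Subtracting the expected shift leaves a residual of -493.5 − (-450) = -43.5 m north and 465.3 − (481) = -15.7 m east.
Residual distance = √((-43.5)² + (-15.7)²) = 46.3 m.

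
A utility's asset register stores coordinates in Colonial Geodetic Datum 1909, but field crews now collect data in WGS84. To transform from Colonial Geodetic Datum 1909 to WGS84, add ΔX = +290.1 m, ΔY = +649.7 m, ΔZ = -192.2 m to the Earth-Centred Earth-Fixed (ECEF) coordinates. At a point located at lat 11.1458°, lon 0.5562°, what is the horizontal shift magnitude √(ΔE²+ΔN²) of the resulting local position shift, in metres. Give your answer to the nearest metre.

692 m

The local east axis at (φ, λ) is (−sin λ, cos λ, 0), so ΔE = −sin(0.5562°)·290.1 + cos(0.5562°)·649.7 = 646.85 m.
The local north axis is (−sin φ cos λ, −sin φ sin λ, cos φ), giving ΔN = -56.076 − 1.219 − 188.575 = -245.87 m.
Horizontal magnitude = √(ΔE² + ΔN²) = √(646.85² + (-245.87)²) = 692.01 m.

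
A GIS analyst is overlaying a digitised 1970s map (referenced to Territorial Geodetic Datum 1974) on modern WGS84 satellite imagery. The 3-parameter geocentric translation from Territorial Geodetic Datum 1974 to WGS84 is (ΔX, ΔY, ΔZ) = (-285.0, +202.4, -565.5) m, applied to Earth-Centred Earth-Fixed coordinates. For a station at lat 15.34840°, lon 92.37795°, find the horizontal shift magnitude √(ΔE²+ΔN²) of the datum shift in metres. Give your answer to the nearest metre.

The local east axis at (φ, λ) is (−sin λ, cos λ, 0), so ΔE = −sin(92.37795°)·(-285.0) + cos(92.37795°)·202.4 = 276.36 m.
The local north axis is (−sin φ cos λ, −sin φ sin λ, cos φ), giving ΔN = -3.130 − 53.527 − 545.331 = -601.99 m.
Horizontal magnitude = √(ΔE² + ΔN²) = √(276.36² + (-601.99)²) = 662.39 m.

662 m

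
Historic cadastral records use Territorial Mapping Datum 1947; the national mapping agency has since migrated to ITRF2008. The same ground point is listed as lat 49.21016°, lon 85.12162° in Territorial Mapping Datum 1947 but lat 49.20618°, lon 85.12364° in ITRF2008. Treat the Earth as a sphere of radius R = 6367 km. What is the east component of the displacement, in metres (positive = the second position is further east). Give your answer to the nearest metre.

ΔE = 147 m

Δφ = 49.20618° − 49.21016° = -0.00398°; Δλ = 85.12364° − 85.12162° = +0.00202°.
1° along a meridian = πR/180 = 111125 m.
ΔN = Δφ × 111125 = -442.3 m; ΔE = Δλ × 111125 × cos(49.21016°) = +0.00202 × 111125 × 0.653286 = 146.6 m.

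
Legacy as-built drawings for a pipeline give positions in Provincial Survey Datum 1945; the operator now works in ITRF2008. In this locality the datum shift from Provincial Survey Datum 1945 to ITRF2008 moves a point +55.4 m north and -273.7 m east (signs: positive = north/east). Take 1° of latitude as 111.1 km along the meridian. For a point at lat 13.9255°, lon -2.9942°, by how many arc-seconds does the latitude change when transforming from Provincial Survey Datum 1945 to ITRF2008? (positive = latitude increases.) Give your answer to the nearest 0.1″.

Δφ = 1.8″

1° of latitude = 111.1 km, so Δφ = 55.4 / 111100 = 0.0004986° = 1.795″.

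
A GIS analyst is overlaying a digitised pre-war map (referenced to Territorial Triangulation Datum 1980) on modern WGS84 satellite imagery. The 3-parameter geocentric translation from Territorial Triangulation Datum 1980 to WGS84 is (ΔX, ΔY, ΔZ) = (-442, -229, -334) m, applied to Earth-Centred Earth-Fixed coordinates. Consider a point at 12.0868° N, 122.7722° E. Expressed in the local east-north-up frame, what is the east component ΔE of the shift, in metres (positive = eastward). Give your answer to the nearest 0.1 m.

ΔE = 495.6 m

At φ = 12.0868°, λ = 122.7722°: sin φ = 0.209393, cos φ = 0.977832, sin λ = 0.840829, cos λ = -0.541300.
ΔE = −sin λ·ΔX + cos λ·ΔY = −(0.840829)·(-442) + (-0.541300)·(-229) = 495.60 m.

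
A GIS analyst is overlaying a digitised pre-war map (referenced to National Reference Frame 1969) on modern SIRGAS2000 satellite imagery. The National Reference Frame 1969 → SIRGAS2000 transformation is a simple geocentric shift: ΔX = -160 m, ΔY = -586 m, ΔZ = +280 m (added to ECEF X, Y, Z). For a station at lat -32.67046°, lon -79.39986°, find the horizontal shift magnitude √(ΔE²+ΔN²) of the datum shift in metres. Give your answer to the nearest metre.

At φ = -32.67046°, λ = -79.39986°: sin φ = -0.539806, cos φ = 0.841789, sin λ = -0.982935, cos λ = 0.183954.
ΔE = −sin λ·ΔX + cos λ·ΔY = −(-0.982935)·(-160) + (0.183954)·(-586) = -265.07 m.
ΔN = −sin φ cos λ·ΔX − sin φ sin λ·ΔY + cos φ·ΔZ = −(-0.539806)(0.183954)(-160) − (-0.539806)(-0.982935)(-586) + (0.841789)(280) = 530.74 m.
Horizontal magnitude = √(ΔE² + ΔN²) = √((-265.07)² + 530.74²) = 593.25 m.

593 m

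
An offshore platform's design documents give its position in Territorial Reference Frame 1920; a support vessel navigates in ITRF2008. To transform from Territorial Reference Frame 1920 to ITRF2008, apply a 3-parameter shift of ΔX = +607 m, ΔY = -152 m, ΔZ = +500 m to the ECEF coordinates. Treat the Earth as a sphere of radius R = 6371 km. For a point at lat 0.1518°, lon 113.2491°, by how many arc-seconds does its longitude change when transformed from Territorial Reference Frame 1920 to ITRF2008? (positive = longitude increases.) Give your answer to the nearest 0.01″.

sin φ = 0.002649, cos φ = 0.999996, sin λ = 0.918797, cos λ = -0.394729.
East component: ΔE = −sin λ·ΔX + cos λ·ΔY = −(0.918797)(607) + (-0.394729)(-152) = -497.71 m.
1° of latitude spans πR/180 = 111195 m; at latitude φ, 1° of longitude spans that × cos φ = 111194.5 m, so Δλ = -497.71 / 111194.5 × 3600 = -16.114″.

Δλ = -16.11″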